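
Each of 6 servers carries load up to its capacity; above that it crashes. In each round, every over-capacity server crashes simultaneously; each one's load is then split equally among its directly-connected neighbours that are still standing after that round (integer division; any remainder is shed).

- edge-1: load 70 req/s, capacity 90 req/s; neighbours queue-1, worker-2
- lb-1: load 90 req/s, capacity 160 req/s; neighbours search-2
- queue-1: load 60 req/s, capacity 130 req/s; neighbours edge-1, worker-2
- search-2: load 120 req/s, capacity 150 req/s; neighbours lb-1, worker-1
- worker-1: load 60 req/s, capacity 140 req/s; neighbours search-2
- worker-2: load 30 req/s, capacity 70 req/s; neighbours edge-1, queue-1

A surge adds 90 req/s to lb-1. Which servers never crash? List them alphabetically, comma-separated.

edge-1, queue-1, worker-2

Round 1 — lb-1 at 180 > 160. lb-1 crashes.
  lb-1 sheds 180 req/s to search-2: 180 each.
    search-2: 120+180 = 300 > 150
Round 2 — search-2 crashes.
  search-2 sheds 300 req/s to worker-1: 300 each.
    worker-1: 60+300 = 360 > 140
Round 3 — worker-1 crashes.
  worker-1 sheds 360 req/s: no online neighbours, lost.
No further crashes.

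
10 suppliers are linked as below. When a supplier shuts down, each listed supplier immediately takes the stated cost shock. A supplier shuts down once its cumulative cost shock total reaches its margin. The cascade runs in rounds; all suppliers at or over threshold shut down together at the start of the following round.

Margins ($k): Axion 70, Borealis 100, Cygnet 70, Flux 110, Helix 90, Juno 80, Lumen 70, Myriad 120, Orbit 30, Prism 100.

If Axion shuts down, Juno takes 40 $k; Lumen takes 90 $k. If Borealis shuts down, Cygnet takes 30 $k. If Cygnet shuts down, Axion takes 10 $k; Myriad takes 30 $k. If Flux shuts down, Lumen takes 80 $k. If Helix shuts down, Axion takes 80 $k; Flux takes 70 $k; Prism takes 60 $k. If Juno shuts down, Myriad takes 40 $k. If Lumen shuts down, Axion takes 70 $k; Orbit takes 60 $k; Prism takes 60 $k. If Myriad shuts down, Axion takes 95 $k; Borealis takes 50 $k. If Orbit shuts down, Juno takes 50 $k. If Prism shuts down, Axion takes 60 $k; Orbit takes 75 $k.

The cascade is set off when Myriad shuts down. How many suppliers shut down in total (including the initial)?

Round 1 — Myriad shuts down (initial).
  Axion: +95 → 95 ≥ 70
  Borealis: +50 → 50 < 100
Round 2 — Axion shuts down.
  Juno: +40 → 40 < 80
  Lumen: +90 → 90 ≥ 70
Round 3 — Lumen shuts down.
  Orbit: +60 → 60 ≥ 30
  Prism: +60 → 60 < 100
Round 4 — Orbit shuts down.
  Juno: +50 → 90 ≥ 80
Round 5 — Juno shuts down.
No further shutdowns.

5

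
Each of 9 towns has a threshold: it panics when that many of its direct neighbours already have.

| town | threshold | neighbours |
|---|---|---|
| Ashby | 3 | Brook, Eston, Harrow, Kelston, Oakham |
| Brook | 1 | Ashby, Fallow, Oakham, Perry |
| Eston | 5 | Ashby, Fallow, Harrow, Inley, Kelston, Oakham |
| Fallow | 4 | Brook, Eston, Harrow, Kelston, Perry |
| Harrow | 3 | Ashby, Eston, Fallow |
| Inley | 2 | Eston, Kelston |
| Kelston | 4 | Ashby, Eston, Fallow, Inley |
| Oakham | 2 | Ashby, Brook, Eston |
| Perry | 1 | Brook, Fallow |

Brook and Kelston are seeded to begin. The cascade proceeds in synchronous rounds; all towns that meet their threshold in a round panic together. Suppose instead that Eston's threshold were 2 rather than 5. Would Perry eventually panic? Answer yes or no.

With Eston's threshold at 2:
Round 1 — Brook, Kelston panic (initial).
Round 2 — checking thresholds:
  Ashby: 2 of 5 neighbours < 3, not yet.
  Eston: 1 of 6 neighbours < 2, not yet.
  Fallow: 2 of 5 neighbours < 4, not yet.
  Inley: 1 of 2 neighbours < 2, not yet.
  Oakham: 1 of 3 neighbours < 2, not yet.
  Perry: 1 of 2 neighbours ≥ 1, panics.
Round 3 — no new panics; cascade stops.

yes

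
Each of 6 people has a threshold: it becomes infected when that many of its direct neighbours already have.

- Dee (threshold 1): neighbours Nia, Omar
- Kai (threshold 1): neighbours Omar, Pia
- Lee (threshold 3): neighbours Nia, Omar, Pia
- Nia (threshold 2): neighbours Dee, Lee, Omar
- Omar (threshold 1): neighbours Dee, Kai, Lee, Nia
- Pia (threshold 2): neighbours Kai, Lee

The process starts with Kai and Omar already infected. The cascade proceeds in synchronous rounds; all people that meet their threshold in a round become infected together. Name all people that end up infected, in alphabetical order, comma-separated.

Dee, Kai, Nia, Omar

Round 1 — Kai, Omar become infected (initial).
Round 2 — checking thresholds:
  Dee: 1 of 2 neighbours ≥ 1, becomes infected.
  Lee: 1 of 3 neighbours < 3, holds.
  Nia: 1 of 3 neighbours < 2, holds.
  Pia: 1 of 2 neighbours < 2, holds.
Round 3 — checking thresholds:
  Lee: 1 of 3 neighbours < 3, holds.
  Nia: 2 of 3 neighbours ≥ 2, becomes infected.
  Pia: 1 of 2 neighbours < 2, holds.
Round 4 — no new infections; cascade stops.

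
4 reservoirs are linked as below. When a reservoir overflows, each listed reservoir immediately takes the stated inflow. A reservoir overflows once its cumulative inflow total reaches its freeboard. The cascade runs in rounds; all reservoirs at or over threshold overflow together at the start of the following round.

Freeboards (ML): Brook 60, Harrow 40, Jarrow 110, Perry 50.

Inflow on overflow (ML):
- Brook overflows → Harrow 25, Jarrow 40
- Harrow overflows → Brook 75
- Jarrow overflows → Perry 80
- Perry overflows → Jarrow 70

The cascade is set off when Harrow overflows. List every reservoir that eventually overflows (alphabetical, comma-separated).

Round 1 — Harrow overflows (initial).
  Brook: +75 → 75 ≥ 60
Round 2 — Brook overflows.
  Jarrow: +40 → 40 < 110
No further overflows.

Brook, Harrow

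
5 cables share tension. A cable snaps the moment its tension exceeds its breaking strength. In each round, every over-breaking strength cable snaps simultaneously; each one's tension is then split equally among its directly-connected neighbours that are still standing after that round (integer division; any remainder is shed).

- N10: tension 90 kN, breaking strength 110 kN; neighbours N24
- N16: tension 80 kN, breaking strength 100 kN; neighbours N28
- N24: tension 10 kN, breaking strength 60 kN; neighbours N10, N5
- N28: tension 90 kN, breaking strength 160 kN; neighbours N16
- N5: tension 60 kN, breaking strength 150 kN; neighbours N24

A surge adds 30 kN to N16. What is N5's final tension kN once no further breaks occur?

Round 1 — N16 at 110 > 100. N16 snaps.
  N16 sheds 110 kN to N28: 110 each.
    N28: 90+110 = 200 > 160
Round 2 — N28 snaps.
  N28 sheds 200 kN: no online neighbours, lost.
No further breaks.

60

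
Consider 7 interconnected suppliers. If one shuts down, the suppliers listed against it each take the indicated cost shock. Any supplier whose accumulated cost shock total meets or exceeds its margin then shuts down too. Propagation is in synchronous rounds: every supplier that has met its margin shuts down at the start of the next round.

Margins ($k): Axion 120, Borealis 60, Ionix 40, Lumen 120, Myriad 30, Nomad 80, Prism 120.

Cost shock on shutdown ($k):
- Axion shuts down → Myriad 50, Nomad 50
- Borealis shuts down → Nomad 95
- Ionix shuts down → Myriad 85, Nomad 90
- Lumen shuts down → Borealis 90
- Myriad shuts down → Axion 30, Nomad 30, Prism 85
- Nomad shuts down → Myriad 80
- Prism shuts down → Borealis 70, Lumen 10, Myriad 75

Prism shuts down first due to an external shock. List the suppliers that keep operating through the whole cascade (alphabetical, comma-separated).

Round 1 — Prism shuts down (initial).
  Borealis: +70 → 70 ≥ 60
  Lumen: +10 → 10 < 120
  Myriad: +75 → 75 ≥ 30
Round 2 — Borealis, Myriad shut down.
  Axion: +30 → 30 < 120
  Nomad: +95+30 → 125 ≥ 80
Round 3 — Nomad shuts down.
No further shutdowns.

Axion, Ionix, Lumen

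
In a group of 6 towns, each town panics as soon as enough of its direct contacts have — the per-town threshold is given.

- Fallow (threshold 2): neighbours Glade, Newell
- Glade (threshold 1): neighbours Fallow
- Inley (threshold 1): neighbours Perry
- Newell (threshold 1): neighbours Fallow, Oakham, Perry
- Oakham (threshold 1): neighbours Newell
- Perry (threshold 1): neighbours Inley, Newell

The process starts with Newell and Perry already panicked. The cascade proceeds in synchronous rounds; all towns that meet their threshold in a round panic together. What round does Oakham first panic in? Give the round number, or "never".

2

Round 1 — Newell, Perry panic (initial).
Round 2 — checking thresholds:
  Fallow: 1 of 2 neighbours < 2, holds.
  Inley: 1 of 1 neighbours ≥ 1, panics.
  Oakham: 1 of 1 neighbours ≥ 1, panics.
Round 3 — no new panics; cascade stops.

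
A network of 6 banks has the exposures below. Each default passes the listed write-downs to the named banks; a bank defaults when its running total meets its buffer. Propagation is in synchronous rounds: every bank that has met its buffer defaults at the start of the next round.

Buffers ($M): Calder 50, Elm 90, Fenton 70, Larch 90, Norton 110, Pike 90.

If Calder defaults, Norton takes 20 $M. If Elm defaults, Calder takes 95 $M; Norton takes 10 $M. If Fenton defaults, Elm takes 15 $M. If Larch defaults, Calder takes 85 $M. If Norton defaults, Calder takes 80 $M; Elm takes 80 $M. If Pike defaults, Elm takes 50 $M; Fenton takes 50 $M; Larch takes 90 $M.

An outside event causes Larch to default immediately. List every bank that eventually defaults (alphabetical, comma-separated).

Round 1 — Larch defaults (initial).
  Calder: +85 → 85 ≥ 50
Round 2 — Calder defaults.
  Norton: +20 → 20 < 110
No further defaults.

Calder, Larch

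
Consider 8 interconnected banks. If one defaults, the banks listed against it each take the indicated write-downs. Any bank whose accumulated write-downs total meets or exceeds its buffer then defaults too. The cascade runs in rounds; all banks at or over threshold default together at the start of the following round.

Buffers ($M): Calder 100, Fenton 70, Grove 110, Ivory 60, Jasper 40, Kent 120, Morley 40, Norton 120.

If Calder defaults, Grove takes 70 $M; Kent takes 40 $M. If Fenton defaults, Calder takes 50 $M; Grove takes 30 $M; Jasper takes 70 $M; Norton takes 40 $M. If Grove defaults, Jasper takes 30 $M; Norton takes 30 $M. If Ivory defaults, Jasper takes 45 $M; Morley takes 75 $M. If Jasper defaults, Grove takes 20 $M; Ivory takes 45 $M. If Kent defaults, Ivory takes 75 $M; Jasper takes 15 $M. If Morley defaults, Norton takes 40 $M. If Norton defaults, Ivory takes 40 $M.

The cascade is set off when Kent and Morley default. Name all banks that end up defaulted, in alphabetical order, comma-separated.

Ivory, Jasper, Kent, Morley

Round 1 — Kent, Morley default (initial).
  Ivory: +75 → 75 ≥ 60
  Jasper: +15 → 15 < 40
  Norton: +40 → 40 < 120
Round 2 — Ivory defaults.
  Jasper: +45 → 60 ≥ 40
Round 3 — Jasper defaults.
  Grove: +20 → 20 < 110
No further defaults.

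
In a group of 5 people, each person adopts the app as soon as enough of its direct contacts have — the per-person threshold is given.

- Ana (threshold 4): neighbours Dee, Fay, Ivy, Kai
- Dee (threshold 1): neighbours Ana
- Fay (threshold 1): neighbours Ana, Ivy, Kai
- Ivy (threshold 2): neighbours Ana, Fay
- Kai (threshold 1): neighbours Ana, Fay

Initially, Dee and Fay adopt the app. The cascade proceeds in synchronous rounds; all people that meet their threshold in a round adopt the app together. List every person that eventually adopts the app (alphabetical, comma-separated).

Dee, Fay, Kai

Round 1 — Dee, Fay adopt the app (initial).
Round 2 — checking thresholds:
  Ana: 2 of 4 neighbours < 4, below threshold.
  Ivy: 1 of 2 neighbours < 2, below threshold.
  Kai: 1 of 2 neighbours ≥ 1, adopts the app.
Round 3 — no new adoptions; cascade stops.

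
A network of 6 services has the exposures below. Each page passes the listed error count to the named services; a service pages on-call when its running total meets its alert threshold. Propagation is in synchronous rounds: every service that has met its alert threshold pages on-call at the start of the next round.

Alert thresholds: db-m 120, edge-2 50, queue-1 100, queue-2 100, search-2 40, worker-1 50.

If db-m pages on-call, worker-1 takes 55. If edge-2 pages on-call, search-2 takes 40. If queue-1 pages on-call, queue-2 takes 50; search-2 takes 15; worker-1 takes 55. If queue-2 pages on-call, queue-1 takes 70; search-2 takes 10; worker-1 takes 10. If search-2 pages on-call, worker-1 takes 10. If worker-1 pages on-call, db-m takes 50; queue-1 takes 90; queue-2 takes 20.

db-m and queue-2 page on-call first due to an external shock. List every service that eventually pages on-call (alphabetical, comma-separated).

db-m, queue-1, queue-2, worker-1

Round 1 — db-m, queue-2 page on-call (initial).
  queue-1: +70 → 70 < 100
  search-2: +10 → 10 < 40
  worker-1: +55+10 → 65 ≥ 50
Round 2 — worker-1 pages on-call.
  queue-1: +90 → 160 ≥ 100
Round 3 — queue-1 pages on-call.
  search-2: +15 → 25 < 40
No further pages.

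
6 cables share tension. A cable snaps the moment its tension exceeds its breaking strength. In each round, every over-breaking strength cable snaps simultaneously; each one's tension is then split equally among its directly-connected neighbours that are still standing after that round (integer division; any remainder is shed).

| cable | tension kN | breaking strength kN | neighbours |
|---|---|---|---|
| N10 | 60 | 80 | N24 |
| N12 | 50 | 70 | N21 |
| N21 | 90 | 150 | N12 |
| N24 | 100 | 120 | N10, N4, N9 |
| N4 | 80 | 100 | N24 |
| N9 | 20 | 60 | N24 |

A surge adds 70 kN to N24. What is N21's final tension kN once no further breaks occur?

Round 1 — N24 at 170 > 120. N24 snaps.
  N24 sheds 170 kN to N10, N4, N9: 56 each (2 lost).
    N10: 60+56 = 116 > 80
    N4: 80+56 = 136 > 100
    N9: 20+56 = 76 > 60
Round 2 — N10, N4, N9 snap.
  N10 sheds 116 kN: no online neighbours, lost.
  N4 sheds 136 kN: no online neighbours, lost.
  N9 sheds 76 kN: no online neighbours, lost.
No further breaks.

90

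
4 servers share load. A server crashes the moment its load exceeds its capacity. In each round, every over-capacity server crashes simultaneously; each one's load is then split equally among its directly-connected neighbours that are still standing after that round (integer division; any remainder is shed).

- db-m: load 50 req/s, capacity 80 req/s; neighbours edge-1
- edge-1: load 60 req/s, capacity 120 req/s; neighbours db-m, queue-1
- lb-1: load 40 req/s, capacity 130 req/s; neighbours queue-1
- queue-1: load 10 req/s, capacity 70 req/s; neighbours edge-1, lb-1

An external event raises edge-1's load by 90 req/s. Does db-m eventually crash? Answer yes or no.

Round 1 — edge-1 at 150 > 120. edge-1 crashes.
  edge-1 sheds 150 req/s to db-m, queue-1: 75 each.
    db-m: 50+75 = 125 > 80
    queue-1: 10+75 = 85 > 70
Round 2 — db-m, queue-1 crash.
  db-m sheds 125 req/s: no online neighbours, lost.
  queue-1 sheds 85 req/s to lb-1: 85 each.
    lb-1: 40+85 = 125 ≤ 130
No further crashes.

yes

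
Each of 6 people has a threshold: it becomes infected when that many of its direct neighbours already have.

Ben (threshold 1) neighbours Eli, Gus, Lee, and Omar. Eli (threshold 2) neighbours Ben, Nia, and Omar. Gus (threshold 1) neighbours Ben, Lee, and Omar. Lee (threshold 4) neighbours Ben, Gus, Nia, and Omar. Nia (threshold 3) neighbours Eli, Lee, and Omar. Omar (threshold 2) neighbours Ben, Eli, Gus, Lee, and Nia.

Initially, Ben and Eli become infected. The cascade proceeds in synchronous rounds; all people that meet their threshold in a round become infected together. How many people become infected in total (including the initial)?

4

Round 1 — Ben, Eli become infected (initial).
Round 2 — checking thresholds:
  Gus: 1 of 3 neighbours ≥ 1, becomes infected.
  Lee: 1 of 4 neighbours < 4, not yet.
  Nia: 1 of 3 neighbours < 3, not yet.
  Omar: 2 of 5 neighbours ≥ 2, becomes infected.
Round 3 — no new infections; cascade stops.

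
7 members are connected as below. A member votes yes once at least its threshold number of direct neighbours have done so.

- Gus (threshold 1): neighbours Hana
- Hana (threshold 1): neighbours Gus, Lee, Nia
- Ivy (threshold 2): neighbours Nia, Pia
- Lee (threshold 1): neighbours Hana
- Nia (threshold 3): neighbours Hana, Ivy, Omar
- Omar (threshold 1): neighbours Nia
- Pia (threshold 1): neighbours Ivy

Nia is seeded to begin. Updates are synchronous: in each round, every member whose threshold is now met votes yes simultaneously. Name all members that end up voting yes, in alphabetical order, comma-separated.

Round 1 — Nia votes yes (initial).
Round 2 — checking thresholds:
  Hana: 1 of 3 neighbours ≥ 1, votes yes.
  Ivy: 1 of 2 neighbours < 2, not yet.
  Omar: 1 of 1 neighbours ≥ 1, votes yes.
Round 3 — checking thresholds:
  Gus: 1 of 1 neighbours ≥ 1, votes yes.
  Ivy: 1 of 2 neighbours < 2, not yet.
  Lee: 1 of 1 neighbours ≥ 1, votes yes.
Round 4 — no new yes votes; cascade stops.

Gus, Hana, Lee, Nia, Omar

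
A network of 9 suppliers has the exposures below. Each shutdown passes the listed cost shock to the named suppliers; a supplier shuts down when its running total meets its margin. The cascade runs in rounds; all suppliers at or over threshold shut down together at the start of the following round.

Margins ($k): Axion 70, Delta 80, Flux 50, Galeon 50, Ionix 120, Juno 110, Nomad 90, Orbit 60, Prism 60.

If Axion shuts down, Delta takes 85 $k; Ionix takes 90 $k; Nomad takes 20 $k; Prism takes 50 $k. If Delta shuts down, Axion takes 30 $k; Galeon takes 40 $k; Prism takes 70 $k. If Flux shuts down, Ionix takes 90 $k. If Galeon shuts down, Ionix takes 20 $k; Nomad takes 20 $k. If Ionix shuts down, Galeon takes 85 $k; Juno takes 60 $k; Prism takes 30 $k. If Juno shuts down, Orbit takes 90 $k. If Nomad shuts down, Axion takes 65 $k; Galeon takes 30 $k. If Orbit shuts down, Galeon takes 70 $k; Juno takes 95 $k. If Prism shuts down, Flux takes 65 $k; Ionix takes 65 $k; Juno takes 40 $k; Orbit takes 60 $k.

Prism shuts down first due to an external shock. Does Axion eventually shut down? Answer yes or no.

Round 1 — Prism shuts down (initial).
  Flux: +65 → 65 ≥ 50
  Ionix: +65 → 65 < 120
  Juno: +40 → 40 < 110
  Orbit: +60 → 60 ≥ 60
Round 2 — Flux, Orbit shut down.
  Galeon: +70 → 70 ≥ 50
  Ionix: +90 → 155 ≥ 120
  Juno: +95 → 135 ≥ 110
Round 3 — Galeon, Ionix, Juno shut down.
  Nomad: +20 → 20 < 90
No further shutdowns.

no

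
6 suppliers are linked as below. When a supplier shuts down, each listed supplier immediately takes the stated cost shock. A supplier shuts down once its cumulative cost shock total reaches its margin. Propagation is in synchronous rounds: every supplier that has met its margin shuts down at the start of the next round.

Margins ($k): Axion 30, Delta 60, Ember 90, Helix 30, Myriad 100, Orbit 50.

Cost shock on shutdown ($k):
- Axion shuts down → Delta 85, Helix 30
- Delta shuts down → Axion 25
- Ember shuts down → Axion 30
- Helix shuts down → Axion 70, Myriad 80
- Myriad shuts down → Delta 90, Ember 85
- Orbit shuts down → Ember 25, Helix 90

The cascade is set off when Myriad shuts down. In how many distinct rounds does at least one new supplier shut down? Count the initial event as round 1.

Round 1 — Myriad shuts down (initial).
  Delta: +90 → 90 ≥ 60
  Ember: +85 → 85 < 90
Round 2 — Delta shuts down.
  Axion: +25 → 25 < 30
No further shutdowns.

2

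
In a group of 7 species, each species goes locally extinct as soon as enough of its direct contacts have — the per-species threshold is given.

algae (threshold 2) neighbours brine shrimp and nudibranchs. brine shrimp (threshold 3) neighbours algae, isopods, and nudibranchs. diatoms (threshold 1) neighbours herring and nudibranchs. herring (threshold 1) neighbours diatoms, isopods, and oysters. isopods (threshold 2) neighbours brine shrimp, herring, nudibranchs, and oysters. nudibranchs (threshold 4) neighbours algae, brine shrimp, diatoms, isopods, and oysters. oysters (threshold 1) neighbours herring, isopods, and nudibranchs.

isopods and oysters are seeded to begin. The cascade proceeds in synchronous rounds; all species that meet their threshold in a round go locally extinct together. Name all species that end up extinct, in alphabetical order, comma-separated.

Round 1 — isopods, oysters go locally extinct (initial).
Round 2 — checking thresholds:
  brine shrimp: 1 of 3 neighbours < 3, below threshold.
  herring: 2 of 3 neighbours ≥ 1, goes locally extinct.
  nudibranchs: 2 of 5 neighbours < 4, below threshold.
Round 3 — checking thresholds:
  brine shrimp: 1 of 3 neighbours < 3, below threshold.
  diatoms: 1 of 2 neighbours ≥ 1, goes locally extinct.
  nudibranchs: 2 of 5 neighbours < 4, below threshold.
Round 4 — no new extinctions; cascade stops.

diatoms, herring, isopods, oysters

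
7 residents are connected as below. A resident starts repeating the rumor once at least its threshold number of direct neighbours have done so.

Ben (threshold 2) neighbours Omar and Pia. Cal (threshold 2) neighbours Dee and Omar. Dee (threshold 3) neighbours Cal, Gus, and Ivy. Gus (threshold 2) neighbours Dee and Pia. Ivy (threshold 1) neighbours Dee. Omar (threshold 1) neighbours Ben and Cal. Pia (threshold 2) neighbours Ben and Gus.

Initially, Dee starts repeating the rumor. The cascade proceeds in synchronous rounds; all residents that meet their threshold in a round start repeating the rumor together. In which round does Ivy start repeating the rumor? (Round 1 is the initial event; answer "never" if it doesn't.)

Round 1 — Dee starts repeating the rumor (initial).
Round 2 — checking thresholds:
  Cal: 1 of 2 neighbours < 2, holds.
  Gus: 1 of 2 neighbours < 2, holds.
  Ivy: 1 of 1 neighbours ≥ 1, starts repeating the rumor.
Round 3 — no new spreads; cascade stops.

2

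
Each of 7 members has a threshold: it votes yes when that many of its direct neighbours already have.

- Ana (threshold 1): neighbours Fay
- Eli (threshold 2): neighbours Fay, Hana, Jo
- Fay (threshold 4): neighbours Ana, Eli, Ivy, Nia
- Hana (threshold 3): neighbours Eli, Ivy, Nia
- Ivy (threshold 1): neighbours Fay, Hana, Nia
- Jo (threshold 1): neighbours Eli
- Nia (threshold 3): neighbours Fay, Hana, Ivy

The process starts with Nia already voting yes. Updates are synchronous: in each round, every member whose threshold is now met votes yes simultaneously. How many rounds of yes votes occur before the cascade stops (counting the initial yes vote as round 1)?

Round 1 — Nia votes yes (initial).
Round 2 — checking thresholds:
  Fay: 1 of 4 neighbours < 4, below threshold.
  Hana: 1 of 3 neighbours < 3, below threshold.
  Ivy: 1 of 3 neighbours ≥ 1, votes yes.
Round 3 — no new yes votes; cascade stops.

2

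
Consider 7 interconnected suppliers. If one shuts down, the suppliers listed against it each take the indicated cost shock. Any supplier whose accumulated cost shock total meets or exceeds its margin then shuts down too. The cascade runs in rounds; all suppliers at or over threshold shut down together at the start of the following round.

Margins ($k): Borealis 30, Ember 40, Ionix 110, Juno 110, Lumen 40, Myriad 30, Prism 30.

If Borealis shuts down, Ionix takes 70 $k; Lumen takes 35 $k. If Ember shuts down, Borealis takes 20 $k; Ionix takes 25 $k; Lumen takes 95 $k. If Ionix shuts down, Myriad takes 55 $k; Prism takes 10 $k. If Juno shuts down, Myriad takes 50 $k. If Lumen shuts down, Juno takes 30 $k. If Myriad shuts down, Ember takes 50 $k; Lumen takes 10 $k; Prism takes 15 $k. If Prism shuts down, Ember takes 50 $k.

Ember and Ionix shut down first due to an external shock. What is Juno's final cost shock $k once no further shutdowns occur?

Round 1 — Ember, Ionix shut down (initial).
  Borealis: +20 → 20 < 30
  Lumen: +95 → 95 ≥ 40
  Myriad: +55 → 55 ≥ 30
  Prism: +10 → 10 < 30
Round 2 — Lumen, Myriad shut down.
  Juno: +30 → 30 < 110
  Prism: +15 → 25 < 30
No further shutdowns.

30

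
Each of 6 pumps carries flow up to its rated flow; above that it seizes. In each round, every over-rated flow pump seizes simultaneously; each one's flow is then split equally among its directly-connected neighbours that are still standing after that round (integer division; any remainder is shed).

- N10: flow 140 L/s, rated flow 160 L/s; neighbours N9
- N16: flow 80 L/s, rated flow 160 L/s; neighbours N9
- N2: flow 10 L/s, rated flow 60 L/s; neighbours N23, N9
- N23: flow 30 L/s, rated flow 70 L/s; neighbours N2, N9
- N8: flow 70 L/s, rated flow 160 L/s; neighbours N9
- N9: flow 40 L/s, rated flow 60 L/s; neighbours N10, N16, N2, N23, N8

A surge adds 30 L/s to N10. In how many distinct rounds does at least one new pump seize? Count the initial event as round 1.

3

Round 1 — N10 at 170 > 160. N10 seizes.
  N10 sheds 170 L/s to N9: 170 each.
    N9: 40+170 = 210 > 60
Round 2 — N9 seizes.
  N9 sheds 210 L/s to N16, N2, N23, N8: 52 each (2 lost).
    N16: 80+52 = 132 ≤ 160
    N2: 10+52 = 62 > 60
    N23: 30+52 = 82 > 70
    N8: 70+52 = 122 ≤ 160
Round 3 — N2, N23 seize.
  N2 sheds 62 L/s: no online neighbours, lost.
  N23 sheds 82 L/s: no online neighbours, lost.
No further seizures.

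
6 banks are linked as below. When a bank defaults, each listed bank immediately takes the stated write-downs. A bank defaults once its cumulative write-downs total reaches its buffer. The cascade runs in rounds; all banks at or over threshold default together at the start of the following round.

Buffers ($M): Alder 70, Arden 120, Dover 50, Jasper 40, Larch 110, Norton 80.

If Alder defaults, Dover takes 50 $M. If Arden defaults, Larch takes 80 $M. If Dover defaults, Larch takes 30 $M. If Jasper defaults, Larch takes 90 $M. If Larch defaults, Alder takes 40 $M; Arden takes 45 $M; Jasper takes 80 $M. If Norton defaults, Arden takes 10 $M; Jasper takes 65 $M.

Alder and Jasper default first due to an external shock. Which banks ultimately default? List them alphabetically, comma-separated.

Round 1 — Alder, Jasper default (initial).
  Dover: +50 → 50 ≥ 50
  Larch: +90 → 90 < 110
Round 2 — Dover defaults.
  Larch: +30 → 120 ≥ 110
Round 3 — Larch defaults.
  Arden: +45 → 45 < 120
No further defaults.

Alder, Dover, Jasper, Larch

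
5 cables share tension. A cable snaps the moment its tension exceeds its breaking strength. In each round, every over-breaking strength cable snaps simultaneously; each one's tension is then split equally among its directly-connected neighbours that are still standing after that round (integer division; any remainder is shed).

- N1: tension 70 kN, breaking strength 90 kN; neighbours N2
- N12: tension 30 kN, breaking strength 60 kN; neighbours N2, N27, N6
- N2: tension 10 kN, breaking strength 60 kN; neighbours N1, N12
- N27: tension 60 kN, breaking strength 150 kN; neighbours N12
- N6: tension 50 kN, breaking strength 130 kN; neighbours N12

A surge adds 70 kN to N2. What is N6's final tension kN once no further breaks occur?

Round 1 — N2 at 80 > 60. N2 snaps.
  N2 sheds 80 kN to N1, N12: 40 each.
    N1: 70+40 = 110 > 90
    N12: 30+40 = 70 > 60
Round 2 — N1, N12 snap.
  N1 sheds 110 kN: no online neighbours, lost.
  N12 sheds 70 kN to N27, N6: 35 each.
    N27: 60+35 = 95 ≤ 150
    N6: 50+35 = 85 ≤ 130
No further breaks.

85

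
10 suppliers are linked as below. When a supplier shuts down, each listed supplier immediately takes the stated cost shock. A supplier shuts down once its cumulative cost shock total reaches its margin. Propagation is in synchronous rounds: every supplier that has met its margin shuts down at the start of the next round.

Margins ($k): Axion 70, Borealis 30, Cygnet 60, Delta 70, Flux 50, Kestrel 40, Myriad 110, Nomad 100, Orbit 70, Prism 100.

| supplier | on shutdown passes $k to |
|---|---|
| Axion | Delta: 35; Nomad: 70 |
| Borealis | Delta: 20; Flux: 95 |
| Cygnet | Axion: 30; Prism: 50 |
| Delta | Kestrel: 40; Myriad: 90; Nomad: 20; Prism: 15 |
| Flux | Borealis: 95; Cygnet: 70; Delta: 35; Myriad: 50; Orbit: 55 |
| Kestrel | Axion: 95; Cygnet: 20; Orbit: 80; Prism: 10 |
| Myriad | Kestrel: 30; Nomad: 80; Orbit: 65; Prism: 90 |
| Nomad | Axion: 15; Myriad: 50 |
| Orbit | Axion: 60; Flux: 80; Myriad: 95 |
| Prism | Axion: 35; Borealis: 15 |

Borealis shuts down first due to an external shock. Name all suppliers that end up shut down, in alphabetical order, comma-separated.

Round 1 — Borealis shuts down (initial).
  Delta: +20 → 20 < 70
  Flux: +95 → 95 ≥ 50
Round 2 — Flux shuts down.
  Cygnet: +70 → 70 ≥ 60
  Delta: +35 → 55 < 70
  Myriad: +50 → 50 < 110
  Orbit: +55 → 55 < 70
Round 3 — Cygnet shuts down.
  Axion: +30 → 30 < 70
  Prism: +50 → 50 < 100
No further shutdowns.

Borealis, Cygnet, Flux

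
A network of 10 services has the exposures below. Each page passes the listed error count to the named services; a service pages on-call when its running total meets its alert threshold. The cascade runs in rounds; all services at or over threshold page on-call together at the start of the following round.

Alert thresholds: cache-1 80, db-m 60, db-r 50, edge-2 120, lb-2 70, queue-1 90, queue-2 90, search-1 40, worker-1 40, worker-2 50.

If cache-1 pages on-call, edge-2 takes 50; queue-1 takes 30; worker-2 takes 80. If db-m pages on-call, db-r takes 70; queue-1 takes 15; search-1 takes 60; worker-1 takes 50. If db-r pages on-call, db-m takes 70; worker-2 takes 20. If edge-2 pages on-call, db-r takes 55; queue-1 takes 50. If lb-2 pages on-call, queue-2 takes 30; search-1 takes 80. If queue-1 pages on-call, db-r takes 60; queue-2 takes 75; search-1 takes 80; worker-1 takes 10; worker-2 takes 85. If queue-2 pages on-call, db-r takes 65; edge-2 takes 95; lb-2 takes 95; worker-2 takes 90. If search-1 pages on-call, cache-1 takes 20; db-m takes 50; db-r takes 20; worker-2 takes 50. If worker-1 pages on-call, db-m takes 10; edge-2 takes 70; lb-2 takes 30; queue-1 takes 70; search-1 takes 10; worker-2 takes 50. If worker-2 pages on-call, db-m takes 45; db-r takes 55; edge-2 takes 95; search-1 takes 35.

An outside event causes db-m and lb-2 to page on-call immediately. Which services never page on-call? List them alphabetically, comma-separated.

Round 1 — db-m, lb-2 page on-call (initial).
  db-r: +70 → 70 ≥ 50
  queue-1: +15 → 15 < 90
  queue-2: +30 → 30 < 90
  search-1: +60+80 → 140 ≥ 40
  worker-1: +50 → 50 ≥ 40
Round 2 — db-r, search-1, worker-1 page on-call.
  cache-1: +20 → 20 < 80
  edge-2: +70 → 70 < 120
  queue-1: +70 → 85 < 90
  worker-2: +20+50+50 → 120 ≥ 50
Round 3 — worker-2 pages on-call.
  edge-2: +95 → 165 ≥ 120
Round 4 — edge-2 pages on-call.
  queue-1: +50 → 135 ≥ 90
Round 5 — queue-1 pages on-call.
  queue-2: +75 → 105 ≥ 90
Round 6 — queue-2 pages on-call.
No further pages.

cache-1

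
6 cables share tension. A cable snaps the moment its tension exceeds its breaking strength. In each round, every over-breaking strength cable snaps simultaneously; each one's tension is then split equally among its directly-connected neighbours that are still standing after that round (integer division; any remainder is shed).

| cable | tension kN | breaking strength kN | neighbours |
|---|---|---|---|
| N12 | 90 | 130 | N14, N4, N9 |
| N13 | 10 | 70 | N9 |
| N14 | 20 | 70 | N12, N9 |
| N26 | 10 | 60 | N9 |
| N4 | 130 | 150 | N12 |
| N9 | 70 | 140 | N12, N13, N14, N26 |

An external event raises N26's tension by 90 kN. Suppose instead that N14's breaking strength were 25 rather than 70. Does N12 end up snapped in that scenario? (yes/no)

yes

With N14's breaking strength at 25:
Round 1 — N26 at 100 > 60. N26 snaps.
  N26 sheds 100 kN to N9: 100 each.
    N9: 70+100 = 170 > 140
Round 2 — N9 snaps.
  N9 sheds 170 kN to N12, N13, N14: 56 each (2 lost).
    N12: 90+56 = 146 > 130
    N13: 10+56 = 66 ≤ 70
    N14: 20+56 = 76 > 25
Round 3 — N12, N14 snap.
  N12 sheds 146 kN to N4: 146 each.
    N4: 130+146 = 276 > 150
  N14 sheds 76 kN: no online neighbours, lost.
Round 4 — N4 snaps.
  N4 sheds 276 kN: no online neighbours, lost.
No further breaks.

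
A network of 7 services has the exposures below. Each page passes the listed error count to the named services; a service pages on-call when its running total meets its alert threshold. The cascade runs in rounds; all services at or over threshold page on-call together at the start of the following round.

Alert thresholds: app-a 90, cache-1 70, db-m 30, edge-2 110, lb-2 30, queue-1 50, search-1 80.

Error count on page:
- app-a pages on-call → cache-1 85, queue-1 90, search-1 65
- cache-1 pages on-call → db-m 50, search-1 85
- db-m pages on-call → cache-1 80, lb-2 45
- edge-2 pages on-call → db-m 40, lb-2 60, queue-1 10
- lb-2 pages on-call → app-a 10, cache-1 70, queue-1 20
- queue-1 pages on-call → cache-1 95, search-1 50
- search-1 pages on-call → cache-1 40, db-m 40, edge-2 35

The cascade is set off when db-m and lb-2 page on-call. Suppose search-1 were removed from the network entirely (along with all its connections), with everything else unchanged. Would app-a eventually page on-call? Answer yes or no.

With search-1 removed:
Round 1 — db-m, lb-2 page on-call (initial).
  app-a: +10 → 10 < 90
  cache-1: +80+70 → 150 ≥ 70
  queue-1: +20 → 20 < 50
Round 2 — cache-1 pages on-call.
No further pages.

no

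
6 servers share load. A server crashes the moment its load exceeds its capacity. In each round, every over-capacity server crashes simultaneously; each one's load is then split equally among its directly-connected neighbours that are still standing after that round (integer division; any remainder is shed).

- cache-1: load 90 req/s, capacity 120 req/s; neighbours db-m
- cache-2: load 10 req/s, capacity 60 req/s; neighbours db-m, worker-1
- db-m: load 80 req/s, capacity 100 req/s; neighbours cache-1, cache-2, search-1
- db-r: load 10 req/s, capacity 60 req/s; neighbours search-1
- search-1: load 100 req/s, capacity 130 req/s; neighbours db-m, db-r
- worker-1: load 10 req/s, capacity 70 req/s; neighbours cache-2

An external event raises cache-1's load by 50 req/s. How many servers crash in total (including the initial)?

Round 1 — cache-1 at 140 > 120. cache-1 crashes.
  cache-1 sheds 140 req/s to db-m: 140 each.
    db-m: 80+140 = 220 > 100
Round 2 — db-m crashes.
  db-m sheds 220 req/s to cache-2, search-1: 110 each.
    cache-2: 10+110 = 120 > 60
    search-1: 100+110 = 210 > 130
Round 3 — cache-2, search-1 crash.
  cache-2 sheds 120 req/s to worker-1: 120 each.
    worker-1: 10+120 = 130 > 70
  search-1 sheds 210 req/s to db-r: 210 each.
    db-r: 10+210 = 220 > 60
Round 4 — db-r, worker-1 crash.
  db-r sheds 220 req/s: no online neighbours, lost.
  worker-1 sheds 130 req/s: no online neighbours, lost.
No further crashes.

6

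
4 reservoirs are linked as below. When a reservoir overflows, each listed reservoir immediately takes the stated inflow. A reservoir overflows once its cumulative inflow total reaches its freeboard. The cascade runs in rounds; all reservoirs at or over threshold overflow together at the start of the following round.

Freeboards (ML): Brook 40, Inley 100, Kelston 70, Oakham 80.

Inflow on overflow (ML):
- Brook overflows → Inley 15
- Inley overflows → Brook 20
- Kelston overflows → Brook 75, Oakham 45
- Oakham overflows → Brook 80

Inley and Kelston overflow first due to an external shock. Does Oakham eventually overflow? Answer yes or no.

no

Round 1 — Inley, Kelston overflow (initial).
  Brook: +20+75 → 95 ≥ 40
  Oakham: +45 → 45 < 80
Round 2 — Brook overflows.
No further overflows.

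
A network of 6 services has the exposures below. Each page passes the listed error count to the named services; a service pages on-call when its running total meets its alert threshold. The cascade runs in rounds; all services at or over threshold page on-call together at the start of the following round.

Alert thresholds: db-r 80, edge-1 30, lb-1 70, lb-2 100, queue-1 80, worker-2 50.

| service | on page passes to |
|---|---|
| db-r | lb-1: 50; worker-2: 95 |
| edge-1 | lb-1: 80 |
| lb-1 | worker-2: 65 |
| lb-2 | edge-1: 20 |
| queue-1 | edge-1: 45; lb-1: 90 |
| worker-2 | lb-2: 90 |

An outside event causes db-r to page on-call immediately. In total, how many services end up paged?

2

Round 1 — db-r pages on-call (initial).
  lb-1: +50 → 50 < 70
  worker-2: +95 → 95 ≥ 50
Round 2 — worker-2 pages on-call.
  lb-2: +90 → 90 < 100
No further pages.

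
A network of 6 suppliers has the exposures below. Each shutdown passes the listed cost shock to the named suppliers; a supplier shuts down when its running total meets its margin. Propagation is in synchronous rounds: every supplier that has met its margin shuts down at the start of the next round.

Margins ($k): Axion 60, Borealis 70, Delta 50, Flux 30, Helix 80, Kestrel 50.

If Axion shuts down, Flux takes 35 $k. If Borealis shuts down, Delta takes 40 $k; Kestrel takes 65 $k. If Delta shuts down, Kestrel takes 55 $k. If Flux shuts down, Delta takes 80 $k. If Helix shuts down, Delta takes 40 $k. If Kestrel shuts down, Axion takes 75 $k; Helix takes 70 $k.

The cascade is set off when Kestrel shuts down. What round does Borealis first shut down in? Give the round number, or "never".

never

Round 1 — Kestrel shuts down (initial).
  Axion: +75 → 75 ≥ 60
  Helix: +70 → 70 < 80
Round 2 — Axion shuts down.
  Flux: +35 → 35 ≥ 30
Round 3 — Flux shuts down.
  Delta: +80 → 80 ≥ 50
Round 4 — Delta shuts down.
No further shutdowns.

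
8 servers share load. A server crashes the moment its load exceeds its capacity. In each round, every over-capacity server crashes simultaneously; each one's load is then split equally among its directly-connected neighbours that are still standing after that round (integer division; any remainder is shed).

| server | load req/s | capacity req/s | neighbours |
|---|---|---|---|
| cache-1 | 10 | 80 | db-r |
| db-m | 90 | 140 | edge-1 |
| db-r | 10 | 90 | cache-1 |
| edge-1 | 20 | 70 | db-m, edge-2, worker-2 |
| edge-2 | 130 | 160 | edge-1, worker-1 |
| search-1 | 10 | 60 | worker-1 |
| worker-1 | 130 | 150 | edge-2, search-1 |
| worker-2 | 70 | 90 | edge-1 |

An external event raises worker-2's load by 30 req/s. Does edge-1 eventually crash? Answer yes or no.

yes

Round 1 — worker-2 at 100 > 90. worker-2 crashes.
  worker-2 sheds 100 req/s to edge-1: 100 each.
    edge-1: 20+100 = 120 > 70
Round 2 — edge-1 crashes.
  edge-1 sheds 120 req/s to db-m, edge-2: 60 each.
    db-m: 90+60 = 150 > 140
    edge-2: 130+60 = 190 > 160
Round 3 — db-m, edge-2 crash.
  db-m sheds 150 req/s: no online neighbours, lost.
  edge-2 sheds 190 req/s to worker-1: 190 each.
    worker-1: 130+190 = 320 > 150
Round 4 — worker-1 crashes.
  worker-1 sheds 320 req/s to search-1: 320 each.
    search-1: 10+320 = 330 > 60
Round 5 — search-1 crashes.
  search-1 sheds 330 req/s: no online neighbours, lost.
No further crashes.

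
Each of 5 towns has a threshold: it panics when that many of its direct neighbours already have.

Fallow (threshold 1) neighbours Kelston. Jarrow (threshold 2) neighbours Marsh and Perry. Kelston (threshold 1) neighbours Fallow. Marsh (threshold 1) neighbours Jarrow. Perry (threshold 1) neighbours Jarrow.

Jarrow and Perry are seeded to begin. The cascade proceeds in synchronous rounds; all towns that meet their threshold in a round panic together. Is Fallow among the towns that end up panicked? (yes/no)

no

Round 1 — Jarrow, Perry panic (initial).
Round 2 — checking thresholds:
  Marsh: 1 of 1 neighbours ≥ 1, panics.
Round 3 — no new panics; cascade stops.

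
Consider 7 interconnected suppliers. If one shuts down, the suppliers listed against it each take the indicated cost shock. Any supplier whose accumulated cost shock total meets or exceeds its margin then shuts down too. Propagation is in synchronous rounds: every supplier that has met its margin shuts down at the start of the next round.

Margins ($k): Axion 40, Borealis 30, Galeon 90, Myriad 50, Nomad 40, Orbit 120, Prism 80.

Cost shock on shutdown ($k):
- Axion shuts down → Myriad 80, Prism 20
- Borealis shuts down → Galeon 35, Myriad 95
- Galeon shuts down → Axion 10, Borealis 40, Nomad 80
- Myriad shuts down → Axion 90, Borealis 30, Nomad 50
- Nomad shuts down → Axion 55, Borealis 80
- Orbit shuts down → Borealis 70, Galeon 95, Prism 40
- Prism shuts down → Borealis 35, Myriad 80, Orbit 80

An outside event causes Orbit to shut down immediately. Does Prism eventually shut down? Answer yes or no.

Round 1 — Orbit shuts down (initial).
  Borealis: +70 → 70 ≥ 30
  Galeon: +95 → 95 ≥ 90
  Prism: +40 → 40 < 80
Round 2 — Borealis, Galeon shut down.
  Axion: +10 → 10 < 40
  Myriad: +95 → 95 ≥ 50
  Nomad: +80 → 80 ≥ 40
Round 3 — Myriad, Nomad shut down.
  Axion: +90+55 → 155 ≥ 40
Round 4 — Axion shuts down.
  Prism: +20 → 60 < 80
No further shutdowns.

no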